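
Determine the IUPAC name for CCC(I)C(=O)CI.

1,3-diiodopentan-2-one

The longest carbon chain that includes the carbonyl has 5 carbons, so the parent hydride is pentane.
A ketone (C=O on an internal carbon) is the principal characteristic group, giving the suffix -one.
Choose the numbering such that numbering from this end puts the carbonyl group at C-2 rather than C-4.
With this numbering: the carbonyl at C-2; iodo groups at C-1 and C-3.
Assembling the pieces gives 1,3-diiodopentan-2-one.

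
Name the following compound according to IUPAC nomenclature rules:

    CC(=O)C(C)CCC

The longest chain bearing the carbonyl is 6 carbons long (hexane).
A ketone (C=O on an internal carbon) is the principal characteristic group, giving the suffix -one.
Choose the numbering such that numbering from this end puts the carbonyl group at C-2 rather than C-5.
This places the carbonyl at C-2; a methyl group at C-3.
Assembling the pieces gives 3-methylhexan-2-one.

3-methylhexan-2-one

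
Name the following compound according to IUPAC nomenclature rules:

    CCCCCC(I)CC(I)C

2,4-diiodononane

The longest carbon chain is 9 atoms: the parent is nonane.
Number the chain so that the substituent locant set {2,4} is lower than {6,8} at the first point of difference.
That gives iodo groups at C-2 and C-4.
Assembling the pieces gives 2,4-diiodononane.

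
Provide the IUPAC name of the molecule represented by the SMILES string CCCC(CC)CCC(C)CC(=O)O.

6-ethyl-3-methylnonanoic acid

Counting along the main chain through the –COOH group gives 9 carbons: the parent is nonane.
The principal characteristic group is a carboxylic acid (terminal –COOH), named with the suffix -oic acid.
Choose the numbering such that the carboxylic acid carbon is C-1 by definition.
This places an ethyl group at C-6; a methyl group at C-3.
Prefixes are listed alphabetically: ethyl, methyl.
Putting it together: 6-ethyl-3-methylnonanoic acid.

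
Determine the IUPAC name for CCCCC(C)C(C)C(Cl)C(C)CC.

4-chloro-3,5,6-trimethyldecane

The longest carbon chain is 10 atoms: the parent is decane.
Choose the numbering such that the substituent locant set {3,4,5,6} is lower than {5,6,7,8} at the first point of difference.
That gives a chloro group at C-4; methyl groups at C-3 and C-5 and C-6.
Prefixes are listed alphabetically: chloro, methyl.
Putting it together: 4-chloro-3,5,6-trimethyldecane.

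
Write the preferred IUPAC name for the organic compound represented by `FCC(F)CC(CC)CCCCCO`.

6-ethyl-8,9-difluorononan-1-ol

The longest carbon chain that includes the –OH group has 9 carbons, so the parent hydride is nonane.
The principal characteristic group is an alcohol (–OH), named with the suffix -ol.
Choose the numbering such that numbering from this end puts the hydroxyl group at C-1 rather than C-9.
With this numbering: the hydroxyl at C-1; an ethyl group at C-6; fluoro groups at C-8 and C-9.
The substituents are ordered alphabetically, ignoring any di-/tri- multipliers.
Putting it together: 6-ethyl-8,9-difluorononan-1-ol.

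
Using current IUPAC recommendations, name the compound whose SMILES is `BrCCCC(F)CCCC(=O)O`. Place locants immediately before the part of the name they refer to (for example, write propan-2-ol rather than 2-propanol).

Counting along the main chain through the –COOH group gives 8 carbons: the parent is octane.
The highest-priority functional group is a carboxylic acid (terminal –COOH), so the name ends in -oic acid.
The numbering direction is chosen so that the carboxylic acid carbon is C-1 by definition.
This places a bromo group at C-8; a fluoro group at C-5.
Prefixes are listed alphabetically: bromo, fluoro.
Putting it together: 8-bromo-5-fluorooctanoic acid.

8-bromo-5-fluorooctanoic acid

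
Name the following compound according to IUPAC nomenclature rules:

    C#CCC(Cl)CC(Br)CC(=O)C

The longest chain bearing the carbonyl and the multiple bond is 9 carbons long (nonane).
The highest-priority functional group is a ketone (C=O on an internal carbon), so the name ends in -one.
The chain contains a C≡C triple bond, so the unsaturation ending is -yne.
The numbering direction is chosen so that numbering from this end puts the carbonyl group at C-2 rather than C-8.
That gives the carbonyl at C-2; the triple bond between C-8 and C-9; a bromo group at C-4; a chloro group at C-6.
Substituent prefixes are cited in alphabetical order (multiplying prefixes like di-/tri- are ignored for ordering).
Putting it together: 4-bromo-6-chloronon-8-yn-2-one.

4-bromo-6-chloronon-8-yn-2-one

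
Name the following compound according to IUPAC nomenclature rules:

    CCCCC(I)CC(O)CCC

The longest chain bearing the –OH group is 10 carbons long (decane).
An alcohol (–OH) is the principal characteristic group, giving the suffix -ol.
Number the chain so that numbering from this end puts the hydroxyl group at C-4 rather than C-7.
With this numbering: the hydroxyl at C-4; an iodo group at C-6.
Putting it together: 6-iododecan-4-ol.

6-iododecan-4-ol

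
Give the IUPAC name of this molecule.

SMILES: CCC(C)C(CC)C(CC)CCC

4,5-diethyl-3-methyloctane

The parent chain contains 8 carbons (octane).
Number the chain so that the substituent locant set {3,4,5} is lower than {4,5,6} at the first point of difference.
With this numbering: ethyl groups at C-4 and C-5; a methyl group at C-3.
The substituents are ordered alphabetically, ignoring any di-/tri- multipliers.
Putting it together: 4,5-diethyl-3-methyloctane.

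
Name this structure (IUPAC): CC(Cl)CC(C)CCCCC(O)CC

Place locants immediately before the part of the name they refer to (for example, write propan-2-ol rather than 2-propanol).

Counting along the main chain through the –OH group gives 11 carbons: the parent is undecane.
The principal characteristic group is an alcohol (–OH), named with the suffix -ol.
Choose the numbering such that numbering from this end puts the hydroxyl group at C-3 rather than C-9.
That gives the hydroxyl at C-3; a chloro group at C-10; a methyl group at C-8.
Substituent prefixes are cited in alphabetical order (multiplying prefixes like di-/tri- are ignored for ordering).
The name is 10-chloro-8-methylundecan-3-ol.

10-chloro-8-methylundecan-3-ol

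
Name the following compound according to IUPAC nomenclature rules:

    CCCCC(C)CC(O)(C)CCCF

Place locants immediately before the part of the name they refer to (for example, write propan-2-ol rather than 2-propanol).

1-fluoro-4,6-dimethyldecan-4-ol

The longest carbon chain that includes the –OH group has 10 carbons, so the parent hydride is decane.
The highest-priority functional group is an alcohol (–OH), so the name ends in -ol.
The numbering direction is chosen so that numbering from this end puts the hydroxyl group at C-4 rather than C-7.
This places the hydroxyl at C-4; a fluoro group at C-1; methyl groups at C-4 and C-6.
The substituents are ordered alphabetically, ignoring any di-/tri- multipliers.
The name is 1-fluoro-4,6-dimethyldecan-4-ol.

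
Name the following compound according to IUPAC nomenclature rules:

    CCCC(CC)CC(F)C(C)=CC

6-ethyl-4-fluoro-3-methylnon-2-ene

The longest carbon chain that includes the multiple bond has 9 carbons, so the parent hydride is nonane.
The chain contains a C=C double bond, so the unsaturation ending is -ene.
Choose the numbering such that numbering from this end puts the double bond at C-2 rather than C-7.
This places the double bond between C-2 and C-3; an ethyl group at C-6; a fluoro group at C-4; a methyl group at C-3.
The substituents are ordered alphabetically, ignoring any di-/tri- multipliers.
The name is 6-ethyl-4-fluoro-3-methylnon-2-ene.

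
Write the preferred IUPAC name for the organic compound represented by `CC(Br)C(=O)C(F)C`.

2-bromo-4-fluoropentan-3-one

The longest carbon chain that includes the carbonyl has 5 carbons, so the parent hydride is pentane.
The principal characteristic group is a ketone (C=O on an internal carbon), named with the suffix -one.
Choose the numbering such that the locant sets are identical either way, so the alphabetically earlier bromo substituent takes the lower locant (2 rather than 4).
That gives the carbonyl at C-3; a bromo group at C-2; a fluoro group at C-4.
The substituents are ordered alphabetically, ignoring any di-/tri- multipliers.
The name is 2-bromo-4-fluoropentan-3-one.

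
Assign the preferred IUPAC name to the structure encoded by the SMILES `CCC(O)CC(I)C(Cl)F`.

6-chloro-6-fluoro-5-iodohexan-3-ol

The longest chain bearing the –OH group is 6 carbons long (hexane).
An alcohol (–OH) is the principal characteristic group, giving the suffix -ol.
Number the chain so that numbering from this end puts the hydroxyl group at C-3 rather than C-4.
This places the hydroxyl at C-3; a chloro group at C-6; a fluoro group at C-6; an iodo group at C-5.
Substituent prefixes are cited in alphabetical order (multiplying prefixes like di-/tri- are ignored for ordering).
The name is 6-chloro-6-fluoro-5-iodohexan-3-ol.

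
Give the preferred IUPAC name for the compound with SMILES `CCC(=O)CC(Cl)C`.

Counting along the main chain through the carbonyl gives 6 carbons: the parent is hexane.
The principal characteristic group is a ketone (C=O on an internal carbon), named with the suffix -one.
The numbering direction is chosen so that numbering from this end puts the carbonyl group at C-3 rather than C-4.
This places the carbonyl at C-3; a chloro group at C-5.
The name is 5-chlorohexan-3-one.

5-chlorohexan-3-one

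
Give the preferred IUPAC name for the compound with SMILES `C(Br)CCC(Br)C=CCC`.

Counting along the main chain through the multiple bond gives 8 carbons: the parent is octane.
The chain contains a C=C double bond, so the unsaturation ending is -ene.
The numbering direction is chosen so that numbering from this end puts the double bond at C-3 rather than C-5.
That gives the double bond between C-3 and C-4; bromo groups at C-5 and C-8.
Putting it together: 5,8-dibromooct-3-ene.

5,8-dibromooct-3-ene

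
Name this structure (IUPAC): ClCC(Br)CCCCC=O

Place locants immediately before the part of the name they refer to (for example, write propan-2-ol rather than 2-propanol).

The longest chain bearing the –CHO group is 7 carbons long (heptane).
The principal characteristic group is an aldehyde (terminal –CHO), named with the suffix -al.
Number the chain so that the aldehyde carbon is C-1 by definition.
With this numbering: a bromo group at C-6; a chloro group at C-7.
The substituents are ordered alphabetically, ignoring any di-/tri- multipliers.
Putting it together: 6-bromo-7-chloroheptanal.

6-bromo-7-chloroheptanal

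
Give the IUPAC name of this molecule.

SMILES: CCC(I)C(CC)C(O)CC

4-ethyl-5-iodoheptan-3-ol

The longest carbon chain that includes the –OH group has 7 carbons, so the parent hydride is heptane.
An alcohol (–OH) is the principal characteristic group, giving the suffix -ol.
The numbering direction is chosen so that numbering from this end puts the hydroxyl group at C-3 rather than C-5.
This places the hydroxyl at C-3; an ethyl group at C-4; an iodo group at C-5.
Substituent prefixes are cited in alphabetical order (multiplying prefixes like di-/tri- are ignored for ordering).
Assembling the pieces gives 4-ethyl-5-iodoheptan-3-ol.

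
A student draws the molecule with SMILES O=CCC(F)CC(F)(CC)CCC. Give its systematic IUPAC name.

5-ethyl-3,5-difluorooctanal

The longest carbon chain that includes the –CHO group has 8 carbons, so the parent hydride is octane.
An aldehyde (terminal –CHO) is the principal characteristic group, giving the suffix -al.
The numbering direction is chosen so that the aldehyde carbon is C-1 by definition.
That gives an ethyl group at C-5; fluoro groups at C-3 and C-5.
Substituent prefixes are cited in alphabetical order (multiplying prefixes like di-/tri- are ignored for ordering).
The name is 5-ethyl-3,5-difluorooctanal.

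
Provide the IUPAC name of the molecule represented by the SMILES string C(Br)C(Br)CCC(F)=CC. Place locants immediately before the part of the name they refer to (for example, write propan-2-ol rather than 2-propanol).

Counting along the main chain through the multiple bond gives 7 carbons: the parent is heptane.
There is one C=C double bond, indicated by the ending -ene.
Number the chain so that numbering from this end puts the double bond at C-2 rather than C-5.
That gives the double bond between C-2 and C-3; bromo groups at C-6 and C-7; a fluoro group at C-3.
The substituents are ordered alphabetically, ignoring any di-/tri- multipliers.
Putting it together: 6,7-dibromo-3-fluorohept-2-ene.

6,7-dibromo-3-fluorohept-2-ene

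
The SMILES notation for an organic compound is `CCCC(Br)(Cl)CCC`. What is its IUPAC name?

The longest continuous carbon chain has 7 atoms, so the parent hydride is heptane.
Numbering from either end gives identical locants here.
That gives a bromo group at C-4; a chloro group at C-4.
The substituents are ordered alphabetically, ignoring any di-/tri- multipliers.
The name is 4-bromo-4-chloroheptane.

4-bromo-4-chloroheptane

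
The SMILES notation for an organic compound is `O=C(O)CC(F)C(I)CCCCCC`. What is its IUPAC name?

3-fluoro-4-iododecanoic acid

Counting along the main chain through the –COOH group gives 10 carbons: the parent is decane.
A carboxylic acid (terminal –COOH) is the principal characteristic group, giving the suffix -oic acid.
Choose the numbering such that the carboxylic acid carbon is C-1 by definition.
That gives a fluoro group at C-3; an iodo group at C-4.
The substituents are ordered alphabetically, ignoring any di-/tri- multipliers.
Assembling the pieces gives 3-fluoro-4-iododecanoic acid.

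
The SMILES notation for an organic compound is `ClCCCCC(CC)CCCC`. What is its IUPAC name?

The parent chain contains 9 carbons (nonane).
Number the chain so that the substituent locant set {1,5} is lower than {5,9} at the first point of difference.
This places a chloro group at C-1; an ethyl group at C-5.
Substituent prefixes are cited in alphabetical order (multiplying prefixes like di-/tri- are ignored for ordering).
The name is 1-chloro-5-ethylnonane.

1-chloro-5-ethylnonane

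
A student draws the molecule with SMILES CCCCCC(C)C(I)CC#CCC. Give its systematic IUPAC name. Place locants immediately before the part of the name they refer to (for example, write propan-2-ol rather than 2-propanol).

The longest carbon chain that includes the multiple bond has 12 carbons, so the parent hydride is dodecane.
A C≡C triple bond in the chain gives the infix -yne-.
Number the chain so that numbering from this end puts the triple bond at C-3 rather than C-9.
With this numbering: the triple bond between C-3 and C-4; an iodo group at C-6; a methyl group at C-7.
Substituent prefixes are cited in alphabetical order (multiplying prefixes like di-/tri- are ignored for ordering).
Putting it together: 6-iodo-7-methyldodec-3-yne.

6-iodo-7-methyldodec-3-yne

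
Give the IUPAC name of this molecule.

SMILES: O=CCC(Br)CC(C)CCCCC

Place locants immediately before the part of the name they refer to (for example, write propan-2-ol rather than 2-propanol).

The longest carbon chain that includes the –CHO group has 10 carbons, so the parent hydride is decane.
An aldehyde (terminal –CHO) is the principal characteristic group, giving the suffix -al.
The numbering direction is chosen so that the aldehyde carbon is C-1 by definition.
This places a bromo group at C-3; a methyl group at C-5.
Prefixes are listed alphabetically: bromo, methyl.
The name is 3-bromo-5-methyldecanal.

3-bromo-5-methyldecanal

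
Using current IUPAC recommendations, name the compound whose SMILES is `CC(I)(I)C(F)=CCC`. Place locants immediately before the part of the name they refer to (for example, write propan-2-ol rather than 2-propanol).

3-fluoro-2,2-diiodohex-3-ene

Counting along the main chain through the multiple bond gives 6 carbons: the parent is hexane.
The chain contains a C=C double bond, so the unsaturation ending is -ene.
The numbering direction is chosen so that the substituent locant set {2,2,3} is lower than {4,5,5} at the first point of difference.
That gives the double bond between C-3 and C-4; a fluoro group at C-3; two iodo groups at C-2.
Prefixes are listed alphabetically: fluoro, iodo.
Putting it together: 3-fluoro-2,2-diiodohex-3-ene.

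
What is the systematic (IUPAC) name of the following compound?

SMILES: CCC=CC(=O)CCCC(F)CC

9-fluoroundec-3-en-5-one

The longest chain bearing the carbonyl and the multiple bond is 11 carbons long (undecane).
The principal characteristic group is a ketone (C=O on an internal carbon), named with the suffix -one.
The chain contains a C=C double bond, so the unsaturation ending is -ene.
Number the chain so that numbering from this end puts the carbonyl group at C-5 rather than C-7.
This places the carbonyl at C-5; the double bond between C-3 and C-4; a fluoro group at C-9.
Putting it together: 9-fluoroundec-3-en-5-one.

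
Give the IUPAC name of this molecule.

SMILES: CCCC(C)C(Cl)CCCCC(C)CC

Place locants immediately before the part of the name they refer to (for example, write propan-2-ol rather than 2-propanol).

8-chloro-3,9-dimethyldodecane

The parent chain contains 12 carbons (dodecane).
The numbering direction is chosen so that the substituent locant set {3,8,9} is lower than {4,5,10} at the first point of difference.
That gives a chloro group at C-8; methyl groups at C-3 and C-9.
Substituent prefixes are cited in alphabetical order (multiplying prefixes like di-/tri- are ignored for ordering).
The name is 8-chloro-3,9-dimethyldodecane.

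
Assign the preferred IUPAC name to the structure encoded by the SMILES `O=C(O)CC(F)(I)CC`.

The longest carbon chain that includes the –COOH group has 5 carbons, so the parent hydride is pentane.
The principal characteristic group is a carboxylic acid (terminal –COOH), named with the suffix -oic acid.
Choose the numbering such that the carboxylic acid carbon is C-1 by definition.
That gives a fluoro group at C-3; an iodo group at C-3.
Substituent prefixes are cited in alphabetical order (multiplying prefixes like di-/tri- are ignored for ordering).
The name is 3-fluoro-3-iodopentanoic acid.

3-fluoro-3-iodopentanoic acid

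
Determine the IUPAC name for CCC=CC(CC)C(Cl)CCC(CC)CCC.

The longest chain bearing the multiple bond is 12 carbons long (dodecane).
A C=C double bond in the chain gives the infix -ene-.
The numbering direction is chosen so that numbering from this end puts the double bond at C-3 rather than C-9.
With this numbering: the double bond between C-3 and C-4; a chloro group at C-6; ethyl groups at C-5 and C-9.
Substituent prefixes are cited in alphabetical order (multiplying prefixes like di-/tri- are ignored for ordering).
The name is 6-chloro-5,9-diethyldodec-3-ene.

6-chloro-5,9-diethyldodec-3-ene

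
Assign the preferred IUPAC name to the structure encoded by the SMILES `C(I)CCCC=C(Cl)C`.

2-chloro-7-iodohept-2-ene

Counting along the main chain through the multiple bond gives 7 carbons: the parent is heptane.
There is one C=C double bond, indicated by the ending -ene.
The numbering direction is chosen so that numbering from this end puts the double bond at C-2 rather than C-5.
That gives the double bond between C-2 and C-3; a chloro group at C-2; an iodo group at C-7.
Substituent prefixes are cited in alphabetical order (multiplying prefixes like di-/tri- are ignored for ordering).
Putting it together: 2-chloro-7-iodohept-2-ene.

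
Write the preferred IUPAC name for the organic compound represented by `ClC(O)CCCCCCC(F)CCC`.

The longest chain bearing the –OH group is 11 carbons long (undecane).
An alcohol (–OH) is the principal characteristic group, giving the suffix -ol.
Choose the numbering such that numbering from this end puts the hydroxyl group at C-1 rather than C-11.
With this numbering: the hydroxyl at C-1; a chloro group at C-1; a fluoro group at C-8.
Prefixes are listed alphabetically: chloro, fluoro.
Assembling the pieces gives 1-chloro-8-fluoroundecan-1-ol.

1-chloro-8-fluoroundecan-1-ol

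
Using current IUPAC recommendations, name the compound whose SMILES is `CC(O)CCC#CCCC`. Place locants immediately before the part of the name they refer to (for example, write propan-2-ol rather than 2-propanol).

The longest carbon chain that includes the –OH group and the multiple bond has 9 carbons, so the parent hydride is nonane.
The highest-priority functional group is an alcohol (–OH), so the name ends in -ol.
The chain contains a C≡C triple bond, so the unsaturation ending is -yne.
Number the chain so that numbering from this end puts the hydroxyl group at C-2 rather than C-8.
This places the hydroxyl at C-2; the triple bond between C-5 and C-6.
Assembling the pieces gives non-5-yn-2-ol.

non-5-yn-2-ol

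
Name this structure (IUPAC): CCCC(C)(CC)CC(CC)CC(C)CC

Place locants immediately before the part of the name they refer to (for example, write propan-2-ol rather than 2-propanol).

5,7-diethyl-3,7-dimethyldecane

The longest carbon chain is 10 atoms: the parent is decane.
The numbering direction is chosen so that the substituent locant set {3,5,7,7} is lower than {4,4,6,8} at the first point of difference.
That gives ethyl groups at C-5 and C-7; methyl groups at C-3 and C-7.
The substituents are ordered alphabetically, ignoring any di-/tri- multipliers.
Assembling the pieces gives 5,7-diethyl-3,7-dimethyldecane.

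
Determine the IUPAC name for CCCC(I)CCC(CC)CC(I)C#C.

5-ethyl-3,8-diiodoundec-1-yne

Counting along the main chain through the multiple bond gives 11 carbons: the parent is undecane.
The chain contains a C≡C triple bond, so the unsaturation ending is -yne.
Number the chain so that numbering from this end puts the triple bond at C-1 rather than C-10.
That gives the triple bond between C-1 and C-2; an ethyl group at C-5; iodo groups at C-3 and C-8.
Substituent prefixes are cited in alphabetical order (multiplying prefixes like di-/tri- are ignored for ordering).
The name is 5-ethyl-3,8-diiodoundec-1-yne.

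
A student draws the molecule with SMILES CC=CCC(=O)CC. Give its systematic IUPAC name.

hept-5-en-3-one

The longest chain bearing the carbonyl and the multiple bond is 7 carbons long (heptane).
The highest-priority functional group is a ketone (C=O on an internal carbon), so the name ends in -one.
A C=C double bond in the chain gives the infix -ene-.
Number the chain so that numbering from this end puts the carbonyl group at C-3 rather than C-5.
With this numbering: the carbonyl at C-3; the double bond between C-5 and C-6.
Assembling the pieces gives hept-5-en-3-one.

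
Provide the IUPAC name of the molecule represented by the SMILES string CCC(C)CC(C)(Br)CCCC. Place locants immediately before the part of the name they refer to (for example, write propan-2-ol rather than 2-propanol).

The longest continuous carbon chain has 9 atoms, so the parent hydride is nonane.
Choose the numbering such that the substituent locant set {3,5,5} is lower than {5,5,7} at the first point of difference.
This places a bromo group at C-5; methyl groups at C-3 and C-5.
Substituent prefixes are cited in alphabetical order (multiplying prefixes like di-/tri- are ignored for ordering).
The name is 5-bromo-3,5-dimethylnonane.

5-bromo-3,5-dimethylnonane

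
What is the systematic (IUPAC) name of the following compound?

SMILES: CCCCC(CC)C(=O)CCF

4-ethyl-1-fluorooctan-3-one

The longest chain bearing the carbonyl is 8 carbons long (octane).
A ketone (C=O on an internal carbon) is the principal characteristic group, giving the suffix -one.
Number the chain so that numbering from this end puts the carbonyl group at C-3 rather than C-6.
This places the carbonyl at C-3; an ethyl group at C-4; a fluoro group at C-1.
The substituents are ordered alphabetically, ignoring any di-/tri- multipliers.
The name is 4-ethyl-1-fluorooctan-3-one.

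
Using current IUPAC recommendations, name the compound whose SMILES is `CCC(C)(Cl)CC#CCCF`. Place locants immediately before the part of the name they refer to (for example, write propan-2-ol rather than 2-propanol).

The longest chain bearing the multiple bond is 8 carbons long (octane).
A C≡C triple bond in the chain gives the infix -yne-.
Choose the numbering such that numbering from this end puts the triple bond at C-3 rather than C-5.
This places the triple bond between C-3 and C-4; a chloro group at C-6; a fluoro group at C-1; a methyl group at C-6.
Prefixes are listed alphabetically: chloro, fluoro, methyl.
Putting it together: 6-chloro-1-fluoro-6-methyloct-3-yne.

6-chloro-1-fluoro-6-methyloct-3-yne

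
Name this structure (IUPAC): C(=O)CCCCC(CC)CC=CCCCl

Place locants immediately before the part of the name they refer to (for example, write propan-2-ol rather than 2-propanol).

The longest carbon chain that includes the –CHO group and the multiple bond has 11 carbons, so the parent hydride is undecane.
The highest-priority functional group is an aldehyde (terminal –CHO), so the name ends in -al.
There is one C=C double bond, indicated by the ending -ene.
Choose the numbering such that the aldehyde carbon is C-1 by definition.
That gives the double bond between C-8 and C-9; a chloro group at C-11; an ethyl group at C-6.
The substituents are ordered alphabetically, ignoring any di-/tri- multipliers.
Putting it together: 11-chloro-6-ethylundec-8-enal.

11-chloro-6-ethylundec-8-enal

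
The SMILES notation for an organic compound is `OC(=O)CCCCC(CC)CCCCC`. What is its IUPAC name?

6-ethylundecanoic acid

The longest carbon chain that includes the –COOH group has 11 carbons, so the parent hydride is undecane.
The principal characteristic group is a carboxylic acid (terminal –COOH), named with the suffix -oic acid.
Number the chain so that the carboxylic acid carbon is C-1 by definition.
This places an ethyl group at C-6.
The name is 6-ethylundecanoic acid.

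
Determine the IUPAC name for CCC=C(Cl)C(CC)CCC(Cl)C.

4,8-dichloro-5-ethylnon-3-ene

The longest carbon chain that includes the multiple bond has 9 carbons, so the parent hydride is nonane.
The chain contains a C=C double bond, so the unsaturation ending is -ene.
The numbering direction is chosen so that numbering from this end puts the double bond at C-3 rather than C-6.
That gives the double bond between C-3 and C-4; chloro groups at C-4 and C-8; an ethyl group at C-5.
Substituent prefixes are cited in alphabetical order (multiplying prefixes like di-/tri- are ignored for ordering).
Putting it together: 4,8-dichloro-5-ethylnon-3-ene.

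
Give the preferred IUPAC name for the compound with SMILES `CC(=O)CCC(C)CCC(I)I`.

The longest carbon chain that includes the carbonyl has 8 carbons, so the parent hydride is octane.
The highest-priority functional group is a ketone (C=O on an internal carbon), so the name ends in -one.
Choose the numbering such that numbering from this end puts the carbonyl group at C-2 rather than C-7.
That gives the carbonyl at C-2; two iodo groups at C-8; a methyl group at C-5.
Substituent prefixes are cited in alphabetical order (multiplying prefixes like di-/tri- are ignored for ordering).
Assembling the pieces gives 8,8-diiodo-5-methyloctan-2-one.

8,8-diiodo-5-methyloctan-2-one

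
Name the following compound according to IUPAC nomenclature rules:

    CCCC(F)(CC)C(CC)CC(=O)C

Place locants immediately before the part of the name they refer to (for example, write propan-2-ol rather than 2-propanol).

4,5-diethyl-5-fluorooctan-2-one

The longest chain bearing the carbonyl is 8 carbons long (octane).
The principal characteristic group is a ketone (C=O on an internal carbon), named with the suffix -one.
The numbering direction is chosen so that numbering from this end puts the carbonyl group at C-2 rather than C-7.
This places the carbonyl at C-2; ethyl groups at C-4 and C-5; a fluoro group at C-5.
Substituent prefixes are cited in alphabetical order (multiplying prefixes like di-/tri- are ignored for ordering).
Assembling the pieces gives 4,5-diethyl-5-fluorooctan-2-one.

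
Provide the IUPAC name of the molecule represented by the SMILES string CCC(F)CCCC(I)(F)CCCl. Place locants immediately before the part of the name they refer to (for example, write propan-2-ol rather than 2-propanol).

1-chloro-3,7-difluoro-3-iodononane

The longest continuous carbon chain has 9 atoms, so the parent hydride is nonane.
Choose the numbering such that the substituent locant set {1,3,3,7} is lower than {3,7,7,9} at the first point of difference.
With this numbering: a chloro group at C-1; fluoro groups at C-3 and C-7; an iodo group at C-3.
Substituent prefixes are cited in alphabetical order (multiplying prefixes like di-/tri- are ignored for ordering).
Putting it together: 1-chloro-3,7-difluoro-3-iodononane.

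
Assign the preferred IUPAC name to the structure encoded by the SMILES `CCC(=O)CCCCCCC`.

decan-3-one

Counting along the main chain through the carbonyl gives 10 carbons: the parent is decane.
The highest-priority functional group is a ketone (C=O on an internal carbon), so the name ends in -one.
The numbering direction is chosen so that numbering from this end puts the carbonyl group at C-3 rather than C-8.
That gives the carbonyl at C-3.
The name is decan-3-one.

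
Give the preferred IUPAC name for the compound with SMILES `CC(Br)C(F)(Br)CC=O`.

3,4-dibromo-3-fluoropentanal

Counting along the main chain through the –CHO group gives 5 carbons: the parent is pentane.
The highest-priority functional group is an aldehyde (terminal –CHO), so the name ends in -al.
Number the chain so that the aldehyde carbon is C-1 by definition.
This places bromo groups at C-3 and C-4; a fluoro group at C-3.
Substituent prefixes are cited in alphabetical order (multiplying prefixes like di-/tri- are ignored for ordering).
Assembling the pieces gives 3,4-dibromo-3-fluoropentanal.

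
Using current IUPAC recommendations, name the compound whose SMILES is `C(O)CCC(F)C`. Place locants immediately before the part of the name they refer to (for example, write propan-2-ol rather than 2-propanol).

The longest carbon chain that includes the –OH group has 5 carbons, so the parent hydride is pentane.
An alcohol (–OH) is the principal characteristic group, giving the suffix -ol.
The numbering direction is chosen so that numbering from this end puts the hydroxyl group at C-1 rather than C-5.
That gives the hydroxyl at C-1; a fluoro group at C-4.
Putting it together: 4-fluoropentan-1-ol.

4-fluoropentan-1-ol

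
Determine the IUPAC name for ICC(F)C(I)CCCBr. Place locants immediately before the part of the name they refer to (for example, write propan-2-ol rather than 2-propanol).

6-bromo-2-fluoro-1,3-diiodohexane

The longest carbon chain is 6 atoms: the parent is hexane.
Choose the numbering such that the substituent locant set {1,2,3,6} is lower than {1,4,5,6} at the first point of difference.
With this numbering: a bromo group at C-6; a fluoro group at C-2; iodo groups at C-1 and C-3.
Prefixes are listed alphabetically: bromo, fluoro, iodo.
Assembling the pieces gives 6-bromo-2-fluoro-1,3-diiodohexane.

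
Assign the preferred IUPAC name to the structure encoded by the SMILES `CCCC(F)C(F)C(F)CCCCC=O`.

6,7,8-trifluoroundecanal

The longest carbon chain that includes the –CHO group has 11 carbons, so the parent hydride is undecane.
The principal characteristic group is an aldehyde (terminal –CHO), named with the suffix -al.
Choose the numbering such that the aldehyde carbon is C-1 by definition.
This places fluoro groups at C-6 and C-7 and C-8.
Assembling the pieces gives 6,7,8-trifluoroundecanal.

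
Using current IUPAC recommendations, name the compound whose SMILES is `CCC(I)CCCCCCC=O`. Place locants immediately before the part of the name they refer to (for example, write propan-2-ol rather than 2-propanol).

Counting along the main chain through the –CHO group gives 10 carbons: the parent is decane.
The highest-priority functional group is an aldehyde (terminal –CHO), so the name ends in -al.
The numbering direction is chosen so that the aldehyde carbon is C-1 by definition.
With this numbering: an iodo group at C-8.
Putting it together: 8-iododecanal.

8-iododecanal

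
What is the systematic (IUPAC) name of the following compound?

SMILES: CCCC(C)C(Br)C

2-bromo-3-methylhexane

The longest continuous carbon chain has 6 atoms, so the parent hydride is hexane.
Choose the numbering such that the substituent locant set {2,3} is lower than {4,5} at the first point of difference.
This places a bromo group at C-2; a methyl group at C-3.
The substituents are ordered alphabetically, ignoring any di-/tri- multipliers.
Putting it together: 2-bromo-3-methylhexane.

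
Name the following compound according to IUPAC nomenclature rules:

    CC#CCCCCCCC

dec-2-yne

The longest chain bearing the multiple bond is 10 carbons long (decane).
A C≡C triple bond in the chain gives the infix -yne-.
Choose the numbering such that numbering from this end puts the triple bond at C-2 rather than C-8.
This places the triple bond between C-2 and C-3.
Assembling the pieces gives dec-2-yne.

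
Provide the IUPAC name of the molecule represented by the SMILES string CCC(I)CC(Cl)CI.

2-chloro-1,4-diiodohexane

The longest continuous carbon chain has 6 atoms, so the parent hydride is hexane.
Choose the numbering such that the substituent locant set {1,2,4} is lower than {3,5,6} at the first point of difference.
With this numbering: a chloro group at C-2; iodo groups at C-1 and C-4.
The substituents are ordered alphabetically, ignoring any di-/tri- multipliers.
The name is 2-chloro-1,4-diiodohexane.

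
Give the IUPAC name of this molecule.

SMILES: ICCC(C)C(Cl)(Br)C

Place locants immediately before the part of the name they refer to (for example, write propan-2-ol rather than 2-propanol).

4-bromo-4-chloro-1-iodo-3-methylpentane

The parent chain contains 5 carbons (pentane).
The numbering direction is chosen so that the substituent locant set {1,3,4,4} is lower than {2,2,3,5} at the first point of difference.
With this numbering: a bromo group at C-4; a chloro group at C-4; an iodo group at C-1; a methyl group at C-3.
The substituents are ordered alphabetically, ignoring any di-/tri- multipliers.
Assembling the pieces gives 4-bromo-4-chloro-1-iodo-3-methylpentane.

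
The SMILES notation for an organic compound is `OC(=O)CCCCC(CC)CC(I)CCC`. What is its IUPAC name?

The longest chain bearing the –COOH group is 11 carbons long (undecane).
A carboxylic acid (terminal –COOH) is the principal characteristic group, giving the suffix -oic acid.
Number the chain so that the carboxylic acid carbon is C-1 by definition.
With this numbering: an ethyl group at C-6; an iodo group at C-8.
Substituent prefixes are cited in alphabetical order (multiplying prefixes like di-/tri- are ignored for ordering).
The name is 6-ethyl-8-iodoundecanoic acid.

6-ethyl-8-iodoundecanoic acid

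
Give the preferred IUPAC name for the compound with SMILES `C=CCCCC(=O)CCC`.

The longest chain bearing the carbonyl and the multiple bond is 9 carbons long (nonane).
A ketone (C=O on an internal carbon) is the principal characteristic group, giving the suffix -one.
There is one C=C double bond, indicated by the ending -ene.
The numbering direction is chosen so that numbering from this end puts the carbonyl group at C-4 rather than C-6.
This places the carbonyl at C-4; the double bond between C-8 and C-9.
The name is non-8-en-4-one.

non-8-en-4-one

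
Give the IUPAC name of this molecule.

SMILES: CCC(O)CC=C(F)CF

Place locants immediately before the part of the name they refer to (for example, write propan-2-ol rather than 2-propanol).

6,7-difluorohept-5-en-3-ol

Counting along the main chain through the –OH group and the multiple bond gives 7 carbons: the parent is heptane.
The highest-priority functional group is an alcohol (–OH), so the name ends in -ol.
The chain contains a C=C double bond, so the unsaturation ending is -ene.
Number the chain so that numbering from this end puts the hydroxyl group at C-3 rather than C-5.
With this numbering: the hydroxyl at C-3; the double bond between C-5 and C-6; fluoro groups at C-6 and C-7.
Assembling the pieces gives 6,7-difluorohept-5-en-3-ol.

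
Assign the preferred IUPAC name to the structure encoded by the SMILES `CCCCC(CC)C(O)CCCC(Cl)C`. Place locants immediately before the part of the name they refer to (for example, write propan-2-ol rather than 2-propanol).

The longest chain bearing the –OH group is 11 carbons long (undecane).
An alcohol (–OH) is the principal characteristic group, giving the suffix -ol.
Number the chain so that the substituent locant set {2,7} is lower than {5,10} at the first point of difference.
With this numbering: the hydroxyl at C-6; a chloro group at C-2; an ethyl group at C-7.
Substituent prefixes are cited in alphabetical order (multiplying prefixes like di-/tri- are ignored for ordering).
Assembling the pieces gives 2-chloro-7-ethylundecan-6-ol.

2-chloro-7-ethylundecan-6-ol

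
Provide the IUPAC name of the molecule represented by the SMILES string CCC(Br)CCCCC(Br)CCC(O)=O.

4,9-dibromoundecanoic acid

The longest chain bearing the –COOH group is 11 carbons long (undecane).
A carboxylic acid (terminal –COOH) is the principal characteristic group, giving the suffix -oic acid.
Number the chain so that the carboxylic acid carbon is C-1 by definition.
With this numbering: bromo groups at C-4 and C-9.
Assembling the pieces gives 4,9-dibromoundecanoic acid.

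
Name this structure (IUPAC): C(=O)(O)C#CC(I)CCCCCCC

4-iodoundec-2-ynoic acid

Counting along the main chain through the –COOH group and the multiple bond gives 11 carbons: the parent is undecane.
The highest-priority functional group is a carboxylic acid (terminal –COOH), so the name ends in -oic acid.
The chain contains a C≡C triple bond, so the unsaturation ending is -yne.
Choose the numbering such that the carboxylic acid carbon is C-1 by definition.
With this numbering: the triple bond between C-2 and C-3; an iodo group at C-4.
Assembling the pieces gives 4-iodoundec-2-ynoic acid.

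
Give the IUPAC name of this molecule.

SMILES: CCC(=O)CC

The longest carbon chain that includes the carbonyl has 5 carbons, so the parent hydride is pentane.
The principal characteristic group is a ketone (C=O on an internal carbon), named with the suffix -one.
Both numbering directions give the same locant set; either may be used.
With this numbering: the carbonyl at C-3.
The name is pentan-3-one.

pentan-3-one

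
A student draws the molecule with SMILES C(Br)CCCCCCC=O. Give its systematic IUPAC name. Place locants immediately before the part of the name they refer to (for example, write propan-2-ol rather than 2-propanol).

The longest carbon chain that includes the –CHO group has 8 carbons, so the parent hydride is octane.
The highest-priority functional group is an aldehyde (terminal –CHO), so the name ends in -al.
Number the chain so that the aldehyde carbon is C-1 by definition.
That gives a bromo group at C-8.
Putting it together: 8-bromooctanal.

8-bromooctanal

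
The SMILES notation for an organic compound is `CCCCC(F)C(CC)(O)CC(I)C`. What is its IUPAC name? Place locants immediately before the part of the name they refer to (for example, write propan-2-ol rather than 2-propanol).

Counting along the main chain through the –OH group gives 9 carbons: the parent is nonane.
The principal characteristic group is an alcohol (–OH), named with the suffix -ol.
The numbering direction is chosen so that numbering from this end puts the hydroxyl group at C-4 rather than C-6.
This places the hydroxyl at C-4; an ethyl group at C-4; a fluoro group at C-5; an iodo group at C-2.
Prefixes are listed alphabetically: ethyl, fluoro, iodo.
Putting it together: 4-ethyl-5-fluoro-2-iodononan-4-ol.

4-ethyl-5-fluoro-2-iodononan-4-ol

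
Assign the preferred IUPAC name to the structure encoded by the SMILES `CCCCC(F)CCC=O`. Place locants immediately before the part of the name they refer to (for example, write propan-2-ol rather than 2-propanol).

The longest carbon chain that includes the –CHO group has 8 carbons, so the parent hydride is octane.
The principal characteristic group is an aldehyde (terminal –CHO), named with the suffix -al.
Choose the numbering such that the aldehyde carbon is C-1 by definition.
This places a fluoro group at C-4.
Assembling the pieces gives 4-fluorooctanal.

4-fluorooctanal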